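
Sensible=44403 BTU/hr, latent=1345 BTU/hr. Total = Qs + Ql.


Qt = 44403 + 1345 = 45748 BTU/hr

45748 BTU/hr


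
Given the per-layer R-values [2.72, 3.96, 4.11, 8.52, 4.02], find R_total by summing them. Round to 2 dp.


R_total = 2.72 + 3.96 + 4.11 + 8.52 + 4.02 = 23.33

23.33


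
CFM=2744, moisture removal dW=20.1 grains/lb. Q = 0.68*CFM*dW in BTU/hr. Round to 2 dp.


Q = 0.68 * 2744 * 20.1 = 37504.99 BTU/hr

37504.99 BTU/hr


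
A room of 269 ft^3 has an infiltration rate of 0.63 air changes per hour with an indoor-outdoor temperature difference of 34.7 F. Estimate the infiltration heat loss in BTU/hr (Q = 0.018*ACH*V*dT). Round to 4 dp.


Q = 0.018 * 0.63 * 269 * 34.7 = 105.8510 BTU/hr

105.8510 BTU/hr


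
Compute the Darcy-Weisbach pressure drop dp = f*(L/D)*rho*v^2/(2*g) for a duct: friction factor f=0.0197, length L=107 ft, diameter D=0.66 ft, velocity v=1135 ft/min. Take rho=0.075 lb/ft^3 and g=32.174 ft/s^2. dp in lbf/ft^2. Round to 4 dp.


v_fps = 1135/60 = 18.9167 ft/s
dp = 0.0197*(107/0.66)*0.075*18.9167^2/(2*32.174) = 1.3321 lbf/ft^2

1.3321 lbf/ft^2


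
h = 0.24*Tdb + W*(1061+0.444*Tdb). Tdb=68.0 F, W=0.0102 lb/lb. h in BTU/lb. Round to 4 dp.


h = 0.24*68.0 + 0.0102*(1061+0.444*68.0) = 27.4502 BTU/lb

27.4502 BTU/lb


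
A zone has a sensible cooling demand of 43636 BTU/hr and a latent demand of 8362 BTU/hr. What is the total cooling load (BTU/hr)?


Qt = 43636 + 8362 = 51998 BTU/hr

51998 BTU/hr


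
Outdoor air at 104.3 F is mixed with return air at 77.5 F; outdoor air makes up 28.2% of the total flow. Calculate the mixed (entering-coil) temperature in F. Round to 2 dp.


T_mix = 77.5 + (28.2/100)*(104.3-77.5) = 85.06 F

85.06 F


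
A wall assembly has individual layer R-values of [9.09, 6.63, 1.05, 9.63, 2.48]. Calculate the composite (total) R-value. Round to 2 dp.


R_total = 9.09 + 6.63 + 1.05 + 9.63 + 2.48 = 28.88

28.88


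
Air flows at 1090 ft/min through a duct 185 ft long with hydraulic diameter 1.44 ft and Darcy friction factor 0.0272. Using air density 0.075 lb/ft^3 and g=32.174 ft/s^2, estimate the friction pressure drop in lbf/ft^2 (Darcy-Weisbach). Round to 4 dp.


v_fps = 1090/60 = 18.1667 ft/s
dp = 0.0272*(185/1.44)*0.075*18.1667^2/(2*32.174) = 1.3442 lbf/ft^2

1.3442 lbf/ft^2


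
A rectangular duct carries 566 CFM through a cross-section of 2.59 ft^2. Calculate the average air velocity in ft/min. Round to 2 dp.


V = 566 / 2.59 = 218.53 ft/min

218.53 ft/min


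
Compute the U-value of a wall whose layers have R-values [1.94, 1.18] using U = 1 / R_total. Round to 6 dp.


R_total = 1.94 + 1.18 = 3.12
U = 1/3.12 = 0.320513

0.320513


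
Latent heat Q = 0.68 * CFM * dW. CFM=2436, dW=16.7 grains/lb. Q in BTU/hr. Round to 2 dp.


Q = 0.68 * 2436 * 16.7 = 27663.22 BTU/hr

27663.22 BTU/hr


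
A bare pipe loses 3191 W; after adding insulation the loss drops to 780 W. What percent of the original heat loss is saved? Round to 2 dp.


Savings = ((3191-780)/3191)*100 = 75.56 %

75.56 %


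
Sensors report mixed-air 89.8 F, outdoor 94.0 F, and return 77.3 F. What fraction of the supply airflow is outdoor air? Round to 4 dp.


frac = (89.8 - 77.3) / (94.0 - 77.3) = 0.7485

0.7485


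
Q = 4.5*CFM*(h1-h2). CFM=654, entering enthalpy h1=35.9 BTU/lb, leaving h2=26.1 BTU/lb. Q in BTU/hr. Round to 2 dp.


Q = 4.5 * 654 * (35.9 - 26.1) = 28841.40 BTU/hr

28841.40 BTU/hr


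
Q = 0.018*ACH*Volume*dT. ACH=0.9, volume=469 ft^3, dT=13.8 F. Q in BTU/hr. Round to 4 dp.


Q = 0.018 * 0.9 * 469 * 13.8 = 104.8496 BTU/hr

104.8496 BTU/hr


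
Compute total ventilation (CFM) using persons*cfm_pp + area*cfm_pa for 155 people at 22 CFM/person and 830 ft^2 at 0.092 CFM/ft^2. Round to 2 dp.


Total = 155*22 + 830*0.092 = 3486.36 CFM

3486.36 CFM


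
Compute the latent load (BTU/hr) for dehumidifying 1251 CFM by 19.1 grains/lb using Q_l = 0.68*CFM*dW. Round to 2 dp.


Q = 0.68 * 1251 * 19.1 = 16247.99 BTU/hr

16247.99 BTU/hr


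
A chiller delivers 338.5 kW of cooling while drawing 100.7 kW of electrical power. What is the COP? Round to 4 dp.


COP = 338.5 / 100.7 = 3.3615

3.3615


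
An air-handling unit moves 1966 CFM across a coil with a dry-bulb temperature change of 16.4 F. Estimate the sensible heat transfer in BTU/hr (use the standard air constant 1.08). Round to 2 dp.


Q = 1.08 * 1966 * 16.4 = 34821.79 BTU/hr

34821.79 BTU/hr


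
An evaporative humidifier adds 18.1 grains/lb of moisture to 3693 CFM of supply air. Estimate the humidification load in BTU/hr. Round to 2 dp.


Q = 0.68 * 3693 * 18.1 = 45453.44 BTU/hr

45453.44 BTU/hr


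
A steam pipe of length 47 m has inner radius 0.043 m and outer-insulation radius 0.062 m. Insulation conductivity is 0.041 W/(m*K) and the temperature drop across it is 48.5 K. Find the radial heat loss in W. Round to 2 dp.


Q = 2*pi*0.041*47*48.5/ln(0.062/0.043) = 1604.72 W

1604.72 W


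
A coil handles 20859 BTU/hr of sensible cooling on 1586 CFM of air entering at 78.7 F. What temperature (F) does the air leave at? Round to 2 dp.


dT = 20859/(1.08*1586) = 12.1777
T_leave = 78.7 - 12.1777 = 66.52 F

66.52 F


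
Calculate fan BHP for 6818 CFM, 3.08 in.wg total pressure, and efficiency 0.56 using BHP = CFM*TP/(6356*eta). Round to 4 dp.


BHP = 6818 * 3.08 / (6356 * 0.56) = 5.8998 hp

5.8998 hp


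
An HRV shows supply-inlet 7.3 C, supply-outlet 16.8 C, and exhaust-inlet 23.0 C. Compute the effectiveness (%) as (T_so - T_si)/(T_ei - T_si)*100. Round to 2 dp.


eff = (16.8-7.3)/(23.0-7.3)*100 = 60.51 %

60.51 %


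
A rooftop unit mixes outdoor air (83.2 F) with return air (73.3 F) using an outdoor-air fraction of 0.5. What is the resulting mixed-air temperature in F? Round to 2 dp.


T_mix = 0.5*83.2 + 0.5*73.3 = 78.25 F

78.25 F


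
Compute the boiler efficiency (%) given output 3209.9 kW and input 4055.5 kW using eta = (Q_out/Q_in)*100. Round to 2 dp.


eta = (3209.9/4055.5)*100 = 79.15 %

79.15 %


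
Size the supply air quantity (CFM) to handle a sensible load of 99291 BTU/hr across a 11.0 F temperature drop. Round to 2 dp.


CFM = 99291 / (1.08 * 11.0) = 8357.83

8357.83 CFM


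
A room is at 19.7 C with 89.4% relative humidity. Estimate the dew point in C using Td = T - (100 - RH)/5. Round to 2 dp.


Td = 19.7 - (100-89.4)/5 = 17.58 C

17.58 C


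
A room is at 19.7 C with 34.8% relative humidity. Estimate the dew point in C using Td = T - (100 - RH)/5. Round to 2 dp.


Td = 19.7 - (100-34.8)/5 = 6.66 C

6.66 C


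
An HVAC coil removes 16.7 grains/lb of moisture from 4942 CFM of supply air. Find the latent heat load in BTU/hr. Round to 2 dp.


Q = 0.68 * 4942 * 16.7 = 56121.35 BTU/hr

56121.35 BTU/hr


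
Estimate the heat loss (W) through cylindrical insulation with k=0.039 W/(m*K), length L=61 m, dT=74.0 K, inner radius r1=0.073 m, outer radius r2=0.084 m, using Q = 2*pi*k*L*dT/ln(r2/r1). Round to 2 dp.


Q = 2*pi*0.039*61*74.0/ln(0.084/0.073) = 7880.81 W

7880.81 W


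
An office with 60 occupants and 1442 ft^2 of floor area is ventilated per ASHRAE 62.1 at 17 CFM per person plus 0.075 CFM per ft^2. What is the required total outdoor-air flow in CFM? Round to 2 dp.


Total = 60*17 + 1442*0.075 = 1128.15 CFM

1128.15 CFM


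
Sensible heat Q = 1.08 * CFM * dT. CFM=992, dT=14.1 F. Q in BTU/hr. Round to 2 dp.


Q = 1.08 * 992 * 14.1 = 15106.18 BTU/hr

15106.18 BTU/hr


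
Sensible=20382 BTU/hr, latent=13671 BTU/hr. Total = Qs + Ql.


Qt = 20382 + 13671 = 34053 BTU/hr

34053 BTU/hr


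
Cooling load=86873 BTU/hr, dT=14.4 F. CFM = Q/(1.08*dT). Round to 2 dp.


CFM = 86873 / (1.08 * 14.4) = 5585.97

5585.97 CFM


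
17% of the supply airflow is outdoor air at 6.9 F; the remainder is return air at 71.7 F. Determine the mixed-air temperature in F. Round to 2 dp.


T_mix = 0.17*6.9 + 0.83*71.7 = 60.68 F

60.68 F


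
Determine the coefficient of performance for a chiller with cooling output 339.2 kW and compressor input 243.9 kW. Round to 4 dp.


COP = 339.2 / 243.9 = 1.3907

1.3907


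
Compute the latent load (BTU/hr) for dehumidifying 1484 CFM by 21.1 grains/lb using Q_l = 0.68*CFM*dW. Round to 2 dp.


Q = 0.68 * 1484 * 21.1 = 21292.43 BTU/hr

21292.43 BTU/hr


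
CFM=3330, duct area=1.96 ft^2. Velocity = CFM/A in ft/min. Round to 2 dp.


V = 3330 / 1.96 = 1698.98 ft/min

1698.98 ft/min


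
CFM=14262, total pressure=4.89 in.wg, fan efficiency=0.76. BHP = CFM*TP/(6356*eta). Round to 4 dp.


BHP = 14262 * 4.89 / (6356 * 0.76) = 14.4375 hp

14.4375 hp


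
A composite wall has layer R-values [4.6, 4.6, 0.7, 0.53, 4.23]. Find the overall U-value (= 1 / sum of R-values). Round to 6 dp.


R_total = 4.6 + 4.6 + 0.7 + 0.53 + 4.23 = 14.66
U = 1/14.66 = 0.068213

0.068213


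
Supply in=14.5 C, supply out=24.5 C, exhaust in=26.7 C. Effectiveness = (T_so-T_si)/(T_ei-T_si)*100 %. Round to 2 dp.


eff = (24.5-14.5)/(26.7-14.5)*100 = 81.97 %

81.97 %


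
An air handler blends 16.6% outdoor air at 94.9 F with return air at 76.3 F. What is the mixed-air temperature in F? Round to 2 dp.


T_mix = 76.3 + (16.6/100)*(94.9-76.3) = 79.39 F

79.39 F


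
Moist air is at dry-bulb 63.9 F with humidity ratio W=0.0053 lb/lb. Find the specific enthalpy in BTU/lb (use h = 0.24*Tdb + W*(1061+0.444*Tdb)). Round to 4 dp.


h = 0.24*63.9 + 0.0053*(1061+0.444*63.9) = 21.1097 BTU/lb

21.1097 BTU/lb


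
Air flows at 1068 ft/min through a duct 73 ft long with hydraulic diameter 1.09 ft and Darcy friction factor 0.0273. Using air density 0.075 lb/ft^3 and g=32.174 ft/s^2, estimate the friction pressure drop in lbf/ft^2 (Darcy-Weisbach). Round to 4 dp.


v_fps = 1068/60 = 17.8 ft/s
dp = 0.0273*(73/1.09)*0.075*17.8^2/(2*32.174) = 0.6752 lbf/ft^2

0.6752 lbf/ft^2


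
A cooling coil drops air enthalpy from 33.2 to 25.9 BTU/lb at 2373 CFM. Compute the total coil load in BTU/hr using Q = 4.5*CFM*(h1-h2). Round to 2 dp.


Q = 4.5 * 2373 * (33.2 - 25.9) = 77953.05 BTU/hr

77953.05 BTU/hr


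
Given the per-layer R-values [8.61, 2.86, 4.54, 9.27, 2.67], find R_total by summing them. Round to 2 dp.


R_total = 8.61 + 2.86 + 4.54 + 9.27 + 2.67 = 27.95

27.95


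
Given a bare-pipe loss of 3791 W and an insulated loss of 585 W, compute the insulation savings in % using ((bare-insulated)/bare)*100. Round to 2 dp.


Savings = ((3791-585)/3791)*100 = 84.57 %

84.57 %


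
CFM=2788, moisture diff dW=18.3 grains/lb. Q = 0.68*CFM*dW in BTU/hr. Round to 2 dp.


Q = 0.68 * 2788 * 18.3 = 34693.87 BTU/hr

34693.87 BTU/hr


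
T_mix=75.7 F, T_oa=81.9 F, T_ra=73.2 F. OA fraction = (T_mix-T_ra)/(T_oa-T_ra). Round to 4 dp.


frac = (75.7 - 73.2) / (81.9 - 73.2) = 0.2874

0.2874


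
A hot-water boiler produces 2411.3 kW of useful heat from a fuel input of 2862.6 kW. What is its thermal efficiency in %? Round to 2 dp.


eta = (2411.3/2862.6)*100 = 84.23 %

84.23 %


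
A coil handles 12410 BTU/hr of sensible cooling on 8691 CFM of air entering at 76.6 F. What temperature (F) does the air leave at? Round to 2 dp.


dT = 12410/(1.08*8691) = 1.3221
T_leave = 76.6 - 1.3221 = 75.28 F

75.28 F


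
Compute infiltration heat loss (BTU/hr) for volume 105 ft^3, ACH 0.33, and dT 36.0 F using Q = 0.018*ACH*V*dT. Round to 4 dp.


Q = 0.018 * 0.33 * 105 * 36.0 = 22.4532 BTU/hr

22.4532 BTU/hr


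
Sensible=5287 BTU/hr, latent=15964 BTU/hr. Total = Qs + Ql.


Qt = 5287 + 15964 = 21251 BTU/hr

21251 BTU/hr


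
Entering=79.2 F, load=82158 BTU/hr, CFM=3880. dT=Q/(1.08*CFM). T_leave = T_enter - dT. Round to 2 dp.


dT = 82158/(1.08*3880) = 19.6062
T_leave = 79.2 - 19.6062 = 59.59 F

59.59 F


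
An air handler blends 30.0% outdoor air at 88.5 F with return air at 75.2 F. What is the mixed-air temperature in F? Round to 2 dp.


T_mix = 75.2 + (30.0/100)*(88.5-75.2) = 79.19 F

79.19 F


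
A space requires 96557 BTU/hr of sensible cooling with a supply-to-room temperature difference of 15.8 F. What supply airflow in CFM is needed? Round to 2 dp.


CFM = 96557 / (1.08 * 15.8) = 5658.52

5658.52 CFM


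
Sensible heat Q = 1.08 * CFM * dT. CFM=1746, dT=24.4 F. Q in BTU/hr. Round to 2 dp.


Q = 1.08 * 1746 * 24.4 = 46010.59 BTU/hr

46010.59 BTU/hr


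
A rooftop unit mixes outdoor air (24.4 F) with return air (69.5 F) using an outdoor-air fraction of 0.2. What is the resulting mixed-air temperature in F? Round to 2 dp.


T_mix = 0.2*24.4 + 0.8*69.5 = 60.48 F

60.48 F


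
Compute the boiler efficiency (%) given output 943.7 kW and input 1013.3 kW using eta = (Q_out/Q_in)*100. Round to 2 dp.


eta = (943.7/1013.3)*100 = 93.13 %

93.13 %


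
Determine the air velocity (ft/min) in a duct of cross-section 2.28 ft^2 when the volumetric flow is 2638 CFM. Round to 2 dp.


V = 2638 / 2.28 = 1157.02 ft/min

1157.02 ft/min


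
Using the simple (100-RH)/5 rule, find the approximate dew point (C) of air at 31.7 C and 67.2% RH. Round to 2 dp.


Td = 31.7 - (100-67.2)/5 = 25.14 C

25.14 C


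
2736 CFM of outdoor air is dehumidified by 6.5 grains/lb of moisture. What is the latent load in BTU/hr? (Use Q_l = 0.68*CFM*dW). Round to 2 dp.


Q = 0.68 * 2736 * 6.5 = 12093.12 BTU/hr

12093.12 BTU/hr


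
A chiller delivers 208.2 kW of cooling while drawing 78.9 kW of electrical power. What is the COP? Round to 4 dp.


COP = 208.2 / 78.9 = 2.6388

2.6388


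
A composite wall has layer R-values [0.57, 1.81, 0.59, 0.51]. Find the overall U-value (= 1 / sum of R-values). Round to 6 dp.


R_total = 0.57 + 1.81 + 0.59 + 0.51 = 3.48
U = 1/3.48 = 0.287356

0.287356


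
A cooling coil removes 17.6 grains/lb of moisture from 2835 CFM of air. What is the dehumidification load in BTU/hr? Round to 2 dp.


Q = 0.68 * 2835 * 17.6 = 33929.28 BTU/hr

33929.28 BTU/hr


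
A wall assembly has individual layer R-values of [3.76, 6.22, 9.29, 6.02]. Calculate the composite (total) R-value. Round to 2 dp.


R_total = 3.76 + 6.22 + 9.29 + 6.02 = 25.29

25.29


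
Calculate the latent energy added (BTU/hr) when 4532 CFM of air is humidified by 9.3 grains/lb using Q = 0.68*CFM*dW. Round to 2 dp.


Q = 0.68 * 4532 * 9.3 = 28660.37 BTU/hr

28660.37 BTU/hr


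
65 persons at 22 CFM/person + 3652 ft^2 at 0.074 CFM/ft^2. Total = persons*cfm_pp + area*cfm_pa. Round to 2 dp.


Total = 65*22 + 3652*0.074 = 1700.25 CFM

1700.25 CFM


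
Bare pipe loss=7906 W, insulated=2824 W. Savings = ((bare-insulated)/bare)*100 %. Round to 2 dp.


Savings = ((7906-2824)/7906)*100 = 64.28 %

64.28 %


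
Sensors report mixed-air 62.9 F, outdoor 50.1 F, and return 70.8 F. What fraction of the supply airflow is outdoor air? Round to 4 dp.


frac = (62.9 - 70.8) / (50.1 - 70.8) = 0.3816

0.3816


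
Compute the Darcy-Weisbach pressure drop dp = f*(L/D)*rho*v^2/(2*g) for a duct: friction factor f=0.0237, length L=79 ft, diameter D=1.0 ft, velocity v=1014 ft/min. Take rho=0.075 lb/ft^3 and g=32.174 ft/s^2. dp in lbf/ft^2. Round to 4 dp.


v_fps = 1014/60 = 16.9 ft/s
dp = 0.0237*(79/1.0)*0.075*16.9^2/(2*32.174) = 0.6233 lbf/ft^2

0.6233 lbf/ft^2


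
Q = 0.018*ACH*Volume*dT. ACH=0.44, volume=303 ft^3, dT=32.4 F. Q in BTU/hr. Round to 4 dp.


Q = 0.018 * 0.44 * 303 * 32.4 = 77.7522 BTU/hr

77.7522 BTU/hr


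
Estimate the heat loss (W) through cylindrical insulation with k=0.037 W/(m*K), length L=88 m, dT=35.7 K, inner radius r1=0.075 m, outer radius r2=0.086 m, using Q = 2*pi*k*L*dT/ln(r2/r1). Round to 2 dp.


Q = 2*pi*0.037*88*35.7/ln(0.086/0.075) = 5336.52 W

5336.52 W


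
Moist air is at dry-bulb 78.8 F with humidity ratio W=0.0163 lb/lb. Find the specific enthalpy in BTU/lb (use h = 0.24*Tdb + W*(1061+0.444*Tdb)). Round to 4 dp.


h = 0.24*78.8 + 0.0163*(1061+0.444*78.8) = 36.7766 BTU/lb

36.7766 BTU/lb


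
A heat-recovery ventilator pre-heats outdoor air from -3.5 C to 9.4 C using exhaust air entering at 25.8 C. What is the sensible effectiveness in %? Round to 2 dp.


eff = (9.4-(-3.5))/(25.8-(-3.5))*100 = 44.03 %

44.03 %


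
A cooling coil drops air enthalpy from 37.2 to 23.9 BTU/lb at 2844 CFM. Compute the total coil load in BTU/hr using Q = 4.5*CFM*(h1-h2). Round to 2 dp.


Q = 4.5 * 2844 * (37.2 - 23.9) = 170213.40 BTU/hr

170213.40 BTU/hr


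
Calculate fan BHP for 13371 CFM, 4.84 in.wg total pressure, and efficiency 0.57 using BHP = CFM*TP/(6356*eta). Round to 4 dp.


BHP = 13371 * 4.84 / (6356 * 0.57) = 17.8628 hp

17.8628 hp


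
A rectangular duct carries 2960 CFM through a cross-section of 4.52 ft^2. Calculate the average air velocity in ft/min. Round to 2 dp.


V = 2960 / 4.52 = 654.87 ft/min

654.87 ft/min


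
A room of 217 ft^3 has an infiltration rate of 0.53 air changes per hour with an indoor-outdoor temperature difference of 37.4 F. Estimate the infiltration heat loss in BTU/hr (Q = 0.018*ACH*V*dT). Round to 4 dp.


Q = 0.018 * 0.53 * 217 * 37.4 = 77.4247 BTU/hr

77.4247 BTU/hr


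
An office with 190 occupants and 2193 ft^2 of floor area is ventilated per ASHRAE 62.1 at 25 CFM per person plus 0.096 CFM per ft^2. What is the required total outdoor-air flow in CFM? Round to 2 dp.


Total = 190*25 + 2193*0.096 = 4960.53 CFM

4960.53 CFM


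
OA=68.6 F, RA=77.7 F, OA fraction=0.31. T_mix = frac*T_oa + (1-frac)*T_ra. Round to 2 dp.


T_mix = 0.31*68.6 + 0.69*77.7 = 74.88 F

74.88 F


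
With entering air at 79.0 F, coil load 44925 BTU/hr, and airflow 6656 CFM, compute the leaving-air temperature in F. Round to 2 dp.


dT = 44925/(1.08*6656) = 6.2496
T_leave = 79.0 - 6.2496 = 72.75 F

72.75 F


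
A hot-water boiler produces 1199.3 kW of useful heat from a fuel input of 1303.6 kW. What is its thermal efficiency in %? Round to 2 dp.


eta = (1199.3/1303.6)*100 = 92.00 %

92.00 %


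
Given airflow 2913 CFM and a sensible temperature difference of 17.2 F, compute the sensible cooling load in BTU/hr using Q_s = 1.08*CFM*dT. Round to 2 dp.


Q = 1.08 * 2913 * 17.2 = 54111.89 BTU/hr

54111.89 BTU/hr


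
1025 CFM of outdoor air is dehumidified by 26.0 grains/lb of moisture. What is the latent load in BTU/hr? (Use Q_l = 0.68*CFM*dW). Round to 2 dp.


Q = 0.68 * 1025 * 26.0 = 18122.00 BTU/hr

18122.00 BTU/hr


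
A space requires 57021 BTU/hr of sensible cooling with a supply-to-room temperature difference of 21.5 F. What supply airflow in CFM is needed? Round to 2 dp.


CFM = 57021 / (1.08 * 21.5) = 2455.68

2455.68 CFM


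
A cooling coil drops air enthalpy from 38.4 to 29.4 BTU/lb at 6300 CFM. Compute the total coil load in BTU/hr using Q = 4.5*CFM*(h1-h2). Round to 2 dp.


Q = 4.5 * 6300 * (38.4 - 29.4) = 255150.00 BTU/hr

255150.00 BTU/hr


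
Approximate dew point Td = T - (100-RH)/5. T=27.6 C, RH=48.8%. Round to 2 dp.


Td = 27.6 - (100-48.8)/5 = 17.36 C

17.36 C


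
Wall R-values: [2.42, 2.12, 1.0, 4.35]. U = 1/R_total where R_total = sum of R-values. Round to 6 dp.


R_total = 2.42 + 2.12 + 1.0 + 4.35 = 9.89
U = 1/9.89 = 0.101112

0.101112


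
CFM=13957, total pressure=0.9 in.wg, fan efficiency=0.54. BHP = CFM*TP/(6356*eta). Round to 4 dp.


BHP = 13957 * 0.9 / (6356 * 0.54) = 3.6598 hp

3.6598 hp


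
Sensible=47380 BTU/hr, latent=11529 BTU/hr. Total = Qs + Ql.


Qt = 47380 + 11529 = 58909 BTU/hr

58909 BTU/hr


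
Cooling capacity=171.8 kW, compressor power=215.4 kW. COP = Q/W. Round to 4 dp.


COP = 171.8 / 215.4 = 0.7976

0.7976


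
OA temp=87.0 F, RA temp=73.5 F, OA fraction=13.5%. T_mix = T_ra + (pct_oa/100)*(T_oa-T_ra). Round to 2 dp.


T_mix = 73.5 + (13.5/100)*(87.0-73.5) = 75.32 F

75.32 F


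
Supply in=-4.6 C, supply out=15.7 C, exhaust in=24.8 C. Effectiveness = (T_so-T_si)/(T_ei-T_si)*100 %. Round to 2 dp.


eff = (15.7-(-4.6))/(24.8-(-4.6))*100 = 69.05 %

69.05 %


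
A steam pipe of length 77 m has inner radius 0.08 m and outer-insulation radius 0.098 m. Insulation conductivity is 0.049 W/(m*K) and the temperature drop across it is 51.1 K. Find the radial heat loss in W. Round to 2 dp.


Q = 2*pi*0.049*77*51.1/ln(0.098/0.08) = 5969.23 W

5969.23 W


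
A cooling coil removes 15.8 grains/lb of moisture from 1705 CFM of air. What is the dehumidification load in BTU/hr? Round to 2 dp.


Q = 0.68 * 1705 * 15.8 = 18318.52 BTU/hr

18318.52 BTU/hr


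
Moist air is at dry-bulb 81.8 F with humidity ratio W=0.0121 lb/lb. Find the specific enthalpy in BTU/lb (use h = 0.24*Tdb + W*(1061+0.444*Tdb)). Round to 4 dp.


h = 0.24*81.8 + 0.0121*(1061+0.444*81.8) = 32.9096 BTU/lb

32.9096 BTU/lb


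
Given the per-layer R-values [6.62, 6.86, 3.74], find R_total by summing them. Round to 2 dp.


R_total = 6.62 + 6.86 + 3.74 = 17.22

17.22


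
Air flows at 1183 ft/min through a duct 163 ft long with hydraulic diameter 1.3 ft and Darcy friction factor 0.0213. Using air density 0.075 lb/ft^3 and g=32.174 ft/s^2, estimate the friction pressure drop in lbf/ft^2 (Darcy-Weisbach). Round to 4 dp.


v_fps = 1183/60 = 19.7167 ft/s
dp = 0.0213*(163/1.3)*0.075*19.7167^2/(2*32.174) = 1.2101 lbf/ft^2

1.2101 lbf/ft^2


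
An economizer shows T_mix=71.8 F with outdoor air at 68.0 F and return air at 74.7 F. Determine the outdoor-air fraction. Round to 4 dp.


frac = (71.8 - 74.7) / (68.0 - 74.7) = 0.4328

0.4328


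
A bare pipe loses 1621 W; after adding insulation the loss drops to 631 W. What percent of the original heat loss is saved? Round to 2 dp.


Savings = ((1621-631)/1621)*100 = 61.07 %

61.07 %


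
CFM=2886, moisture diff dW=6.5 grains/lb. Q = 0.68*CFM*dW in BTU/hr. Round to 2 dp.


Q = 0.68 * 2886 * 6.5 = 12756.12 BTU/hr

12756.12 BTU/hr


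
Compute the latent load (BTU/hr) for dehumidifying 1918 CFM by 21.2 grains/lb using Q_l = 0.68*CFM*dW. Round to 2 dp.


Q = 0.68 * 1918 * 21.2 = 27649.89 BTU/hr

27649.89 BTU/hr


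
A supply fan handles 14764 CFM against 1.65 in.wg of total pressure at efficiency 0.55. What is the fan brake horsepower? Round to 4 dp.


BHP = 14764 * 1.65 / (6356 * 0.55) = 6.9685 hp

6.9685 hp


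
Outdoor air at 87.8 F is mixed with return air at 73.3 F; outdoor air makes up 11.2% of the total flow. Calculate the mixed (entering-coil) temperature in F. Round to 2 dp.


T_mix = 73.3 + (11.2/100)*(87.8-73.3) = 74.92 F

74.92 F


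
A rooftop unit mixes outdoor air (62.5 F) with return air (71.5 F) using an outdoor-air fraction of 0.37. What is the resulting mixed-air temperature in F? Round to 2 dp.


T_mix = 0.37*62.5 + 0.63*71.5 = 68.17 F

68.17 F


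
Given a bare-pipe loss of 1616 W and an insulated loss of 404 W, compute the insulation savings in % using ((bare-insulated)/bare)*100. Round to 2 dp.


Savings = ((1616-404)/1616)*100 = 75.00 %

75.00 %


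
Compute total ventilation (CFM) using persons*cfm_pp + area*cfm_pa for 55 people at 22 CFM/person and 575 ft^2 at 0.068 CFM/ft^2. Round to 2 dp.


Total = 55*22 + 575*0.068 = 1249.10 CFM

1249.10 CFM


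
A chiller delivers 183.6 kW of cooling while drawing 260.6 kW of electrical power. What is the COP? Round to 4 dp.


COP = 183.6 / 260.6 = 0.7045

0.7045


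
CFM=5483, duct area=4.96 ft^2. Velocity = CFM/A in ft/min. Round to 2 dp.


V = 5483 / 4.96 = 1105.44 ft/min

1105.44 ft/min


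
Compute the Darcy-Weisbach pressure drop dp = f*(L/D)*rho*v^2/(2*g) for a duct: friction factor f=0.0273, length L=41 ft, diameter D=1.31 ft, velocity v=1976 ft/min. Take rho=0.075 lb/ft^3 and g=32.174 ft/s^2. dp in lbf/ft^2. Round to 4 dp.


v_fps = 1976/60 = 32.9333 ft/s
dp = 0.0273*(41/1.31)*0.075*32.9333^2/(2*32.174) = 1.0801 lbf/ft^2

1.0801 lbf/ft^2


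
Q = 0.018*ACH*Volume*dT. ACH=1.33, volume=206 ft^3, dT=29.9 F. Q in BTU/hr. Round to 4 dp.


Q = 0.018 * 1.33 * 206 * 29.9 = 147.4560 BTU/hr

147.4560 BTU/hr


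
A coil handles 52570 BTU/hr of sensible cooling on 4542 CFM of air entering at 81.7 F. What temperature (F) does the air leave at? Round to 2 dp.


dT = 52570/(1.08*4542) = 10.7168
T_leave = 81.7 - 10.7168 = 70.98 F

70.98 F


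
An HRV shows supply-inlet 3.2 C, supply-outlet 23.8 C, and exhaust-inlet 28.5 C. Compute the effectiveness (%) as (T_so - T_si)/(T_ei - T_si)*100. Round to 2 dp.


eff = (23.8-3.2)/(28.5-3.2)*100 = 81.42 %

81.42 %


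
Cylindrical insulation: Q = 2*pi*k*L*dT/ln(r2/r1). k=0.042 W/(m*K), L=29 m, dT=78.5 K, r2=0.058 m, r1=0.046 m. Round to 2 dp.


Q = 2*pi*0.042*29*78.5/ln(0.058/0.046) = 2591.67 W

2591.67 W


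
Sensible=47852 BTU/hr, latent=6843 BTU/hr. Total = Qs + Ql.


Qt = 47852 + 6843 = 54695 BTU/hr

54695 BTU/hr


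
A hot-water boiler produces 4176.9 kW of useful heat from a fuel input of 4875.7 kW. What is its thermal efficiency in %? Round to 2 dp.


eta = (4176.9/4875.7)*100 = 85.67 %

85.67 %


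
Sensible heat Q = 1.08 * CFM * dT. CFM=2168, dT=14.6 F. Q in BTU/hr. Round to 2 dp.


Q = 1.08 * 2168 * 14.6 = 34185.02 BTU/hr

34185.02 BTU/hr


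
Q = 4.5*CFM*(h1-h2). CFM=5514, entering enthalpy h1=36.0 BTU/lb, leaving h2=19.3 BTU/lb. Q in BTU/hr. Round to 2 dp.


Q = 4.5 * 5514 * (36.0 - 19.3) = 414377.10 BTU/hr

414377.10 BTU/hr


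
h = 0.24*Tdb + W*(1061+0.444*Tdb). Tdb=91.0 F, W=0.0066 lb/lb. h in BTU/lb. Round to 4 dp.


h = 0.24*91.0 + 0.0066*(1061+0.444*91.0) = 29.1093 BTU/lb

29.1093 BTU/lb


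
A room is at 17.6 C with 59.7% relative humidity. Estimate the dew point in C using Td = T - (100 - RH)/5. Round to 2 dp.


Td = 17.6 - (100-59.7)/5 = 9.54 C

9.54 C


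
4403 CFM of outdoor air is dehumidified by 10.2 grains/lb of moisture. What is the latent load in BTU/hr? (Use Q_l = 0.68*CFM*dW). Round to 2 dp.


Q = 0.68 * 4403 * 10.2 = 30539.21 BTU/hr

30539.21 BTU/hr


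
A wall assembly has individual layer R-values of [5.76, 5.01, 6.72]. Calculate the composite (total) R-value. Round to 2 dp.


R_total = 5.76 + 5.01 + 6.72 = 17.49

17.49


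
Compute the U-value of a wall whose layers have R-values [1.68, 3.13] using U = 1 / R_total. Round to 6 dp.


R_total = 1.68 + 3.13 = 4.81
U = 1/4.81 = 0.207900

0.207900


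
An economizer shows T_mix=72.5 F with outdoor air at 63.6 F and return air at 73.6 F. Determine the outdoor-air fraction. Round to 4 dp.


frac = (72.5 - 73.6) / (63.6 - 73.6) = 0.1100

0.1100


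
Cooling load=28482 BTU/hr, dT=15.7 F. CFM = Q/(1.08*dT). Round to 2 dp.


CFM = 28482 / (1.08 * 15.7) = 1679.76

1679.76 CFM


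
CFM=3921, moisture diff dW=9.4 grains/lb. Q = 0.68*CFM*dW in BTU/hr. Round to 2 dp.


Q = 0.68 * 3921 * 9.4 = 25063.03 BTU/hr

25063.03 BTU/hr


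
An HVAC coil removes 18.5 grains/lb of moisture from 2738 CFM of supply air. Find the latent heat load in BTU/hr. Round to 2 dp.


Q = 0.68 * 2738 * 18.5 = 34444.04 BTU/hr

34444.04 BTU/hr


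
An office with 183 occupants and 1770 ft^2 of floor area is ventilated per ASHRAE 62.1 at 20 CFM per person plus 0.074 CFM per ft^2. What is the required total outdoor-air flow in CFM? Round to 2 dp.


Total = 183*20 + 1770*0.074 = 3790.98 CFM

3790.98 CFM


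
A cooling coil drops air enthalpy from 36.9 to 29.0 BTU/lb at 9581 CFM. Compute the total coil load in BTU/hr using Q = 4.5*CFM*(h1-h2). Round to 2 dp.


Q = 4.5 * 9581 * (36.9 - 29.0) = 340604.55 BTU/hr

340604.55 BTU/hr


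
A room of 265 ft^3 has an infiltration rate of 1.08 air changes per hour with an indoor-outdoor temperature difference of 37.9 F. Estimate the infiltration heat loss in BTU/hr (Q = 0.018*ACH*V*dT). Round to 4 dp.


Q = 0.018 * 1.08 * 265 * 37.9 = 195.2456 BTU/hr

195.2456 BTU/hr


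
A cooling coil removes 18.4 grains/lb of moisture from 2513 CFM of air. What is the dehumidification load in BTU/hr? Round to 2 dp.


Q = 0.68 * 2513 * 18.4 = 31442.66 BTU/hr

31442.66 BTU/hr


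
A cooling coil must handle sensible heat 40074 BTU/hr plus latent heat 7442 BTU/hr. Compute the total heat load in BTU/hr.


Qt = 40074 + 7442 = 47516 BTU/hr

47516 BTU/hr


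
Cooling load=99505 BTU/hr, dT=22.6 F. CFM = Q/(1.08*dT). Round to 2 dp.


CFM = 99505 / (1.08 * 22.6) = 4076.74

4076.74 CFM


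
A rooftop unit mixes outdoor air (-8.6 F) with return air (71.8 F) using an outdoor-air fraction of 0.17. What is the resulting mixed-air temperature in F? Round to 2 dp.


T_mix = 0.17*(-8.6) + 0.83*71.8 = 58.13 F

58.13 F


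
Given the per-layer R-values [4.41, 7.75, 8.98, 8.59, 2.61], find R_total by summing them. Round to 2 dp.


R_total = 4.41 + 7.75 + 8.98 + 8.59 + 2.61 = 32.34

32.34


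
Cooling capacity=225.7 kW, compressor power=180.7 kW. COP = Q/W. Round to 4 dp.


COP = 225.7 / 180.7 = 1.2490

1.2490


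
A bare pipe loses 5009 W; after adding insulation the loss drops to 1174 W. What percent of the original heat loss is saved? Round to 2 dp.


Savings = ((5009-1174)/5009)*100 = 76.56 %

76.56 %


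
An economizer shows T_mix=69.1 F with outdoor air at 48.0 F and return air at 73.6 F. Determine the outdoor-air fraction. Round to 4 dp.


frac = (69.1 - 73.6) / (48.0 - 73.6) = 0.1758

0.1758


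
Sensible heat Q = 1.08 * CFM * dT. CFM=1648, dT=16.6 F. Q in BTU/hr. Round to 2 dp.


Q = 1.08 * 1648 * 16.6 = 29545.34 BTU/hr

29545.34 BTU/hr


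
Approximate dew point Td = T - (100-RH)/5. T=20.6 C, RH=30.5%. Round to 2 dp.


Td = 20.6 - (100-30.5)/5 = 6.70 C

6.70 C


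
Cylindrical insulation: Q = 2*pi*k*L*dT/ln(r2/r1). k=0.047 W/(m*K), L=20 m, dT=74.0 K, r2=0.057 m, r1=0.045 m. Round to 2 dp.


Q = 2*pi*0.047*20*74.0/ln(0.057/0.045) = 1848.90 W

1848.90 W


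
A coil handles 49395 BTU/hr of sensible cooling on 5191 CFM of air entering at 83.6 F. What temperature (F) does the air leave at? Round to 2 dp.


dT = 49395/(1.08*5191) = 8.8107
T_leave = 83.6 - 8.8107 = 74.79 F

74.79 F


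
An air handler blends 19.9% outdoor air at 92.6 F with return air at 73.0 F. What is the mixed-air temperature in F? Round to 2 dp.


T_mix = 73.0 + (19.9/100)*(92.6-73.0) = 76.90 F

76.90 F


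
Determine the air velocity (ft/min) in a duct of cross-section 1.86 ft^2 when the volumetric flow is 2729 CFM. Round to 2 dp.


V = 2729 / 1.86 = 1467.20 ft/min

1467.20 ft/min


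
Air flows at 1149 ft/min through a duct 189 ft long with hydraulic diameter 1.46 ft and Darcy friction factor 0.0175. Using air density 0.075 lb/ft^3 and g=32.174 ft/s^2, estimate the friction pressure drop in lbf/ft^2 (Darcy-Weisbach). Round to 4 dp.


v_fps = 1149/60 = 19.15 ft/s
dp = 0.0175*(189/1.46)*0.075*19.15^2/(2*32.174) = 0.9683 lbf/ft^2

0.9683 lbf/ft^2


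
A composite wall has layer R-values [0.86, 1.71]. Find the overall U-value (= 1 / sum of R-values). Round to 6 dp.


R_total = 0.86 + 1.71 = 2.57
U = 1/2.57 = 0.389105

0.389105


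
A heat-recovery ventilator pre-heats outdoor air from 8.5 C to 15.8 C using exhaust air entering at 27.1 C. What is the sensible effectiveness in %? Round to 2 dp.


eff = (15.8-8.5)/(27.1-8.5)*100 = 39.25 %

39.25 %


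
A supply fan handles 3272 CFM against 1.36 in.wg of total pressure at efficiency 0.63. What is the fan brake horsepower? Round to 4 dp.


BHP = 3272 * 1.36 / (6356 * 0.63) = 1.1113 hp

1.1113 hp


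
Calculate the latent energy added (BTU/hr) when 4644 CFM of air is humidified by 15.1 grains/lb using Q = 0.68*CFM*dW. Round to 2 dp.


Q = 0.68 * 4644 * 15.1 = 47684.59 BTU/hr

47684.59 BTU/hr


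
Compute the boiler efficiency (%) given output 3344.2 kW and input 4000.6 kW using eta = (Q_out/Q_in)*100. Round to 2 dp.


eta = (3344.2/4000.6)*100 = 83.59 %

83.59 %


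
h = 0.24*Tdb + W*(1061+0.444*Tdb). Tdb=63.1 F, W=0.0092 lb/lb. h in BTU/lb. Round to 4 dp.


h = 0.24*63.1 + 0.0092*(1061+0.444*63.1) = 25.1630 BTU/lb

25.1630 BTU/lb


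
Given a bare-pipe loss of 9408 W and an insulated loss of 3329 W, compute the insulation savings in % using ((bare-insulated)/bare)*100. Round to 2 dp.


Savings = ((9408-3329)/9408)*100 = 64.62 %

64.62 %


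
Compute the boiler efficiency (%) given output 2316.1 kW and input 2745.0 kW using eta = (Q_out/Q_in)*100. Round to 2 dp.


eta = (2316.1/2745.0)*100 = 84.38 %

84.38 %


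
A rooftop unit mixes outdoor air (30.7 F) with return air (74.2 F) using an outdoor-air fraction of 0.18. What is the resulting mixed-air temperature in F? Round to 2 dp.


T_mix = 0.18*30.7 + 0.82*74.2 = 66.37 F

66.37 F


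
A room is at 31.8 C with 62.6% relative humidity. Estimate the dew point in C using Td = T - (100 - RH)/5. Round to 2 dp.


Td = 31.8 - (100-62.6)/5 = 24.32 C

24.32 C


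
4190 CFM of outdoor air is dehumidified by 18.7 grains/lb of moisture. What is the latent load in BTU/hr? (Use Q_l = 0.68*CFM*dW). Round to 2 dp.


Q = 0.68 * 4190 * 18.7 = 53280.04 BTU/hr

53280.04 BTU/hr


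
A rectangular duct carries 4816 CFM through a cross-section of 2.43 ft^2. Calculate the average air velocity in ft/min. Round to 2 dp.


V = 4816 / 2.43 = 1981.89 ft/min

1981.89 ft/min


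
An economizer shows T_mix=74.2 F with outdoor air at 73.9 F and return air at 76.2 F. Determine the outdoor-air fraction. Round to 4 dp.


frac = (74.2 - 76.2) / (73.9 - 76.2) = 0.8696

0.8696


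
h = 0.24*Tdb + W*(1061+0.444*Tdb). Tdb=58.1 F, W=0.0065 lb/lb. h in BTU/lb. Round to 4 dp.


h = 0.24*58.1 + 0.0065*(1061+0.444*58.1) = 21.0082 BTU/lb

21.0082 BTU/lb


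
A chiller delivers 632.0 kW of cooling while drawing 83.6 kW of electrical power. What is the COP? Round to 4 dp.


COP = 632.0 / 83.6 = 7.5598

7.5598


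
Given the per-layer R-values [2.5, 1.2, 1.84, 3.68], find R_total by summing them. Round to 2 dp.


R_total = 2.5 + 1.2 + 1.84 + 3.68 = 9.22

9.22


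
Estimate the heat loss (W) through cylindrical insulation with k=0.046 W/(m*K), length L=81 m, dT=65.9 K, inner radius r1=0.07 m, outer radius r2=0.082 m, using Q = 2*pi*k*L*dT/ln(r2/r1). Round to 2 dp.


Q = 2*pi*0.046*81*65.9/ln(0.082/0.07) = 9750.70 W

9750.70 W


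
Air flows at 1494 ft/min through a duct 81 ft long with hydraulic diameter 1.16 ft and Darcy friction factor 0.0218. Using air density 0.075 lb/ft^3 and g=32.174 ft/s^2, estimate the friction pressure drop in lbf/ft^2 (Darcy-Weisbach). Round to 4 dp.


v_fps = 1494/60 = 24.9 ft/s
dp = 0.0218*(81/1.16)*0.075*24.9^2/(2*32.174) = 1.1000 lbf/ft^2

1.1000 lbf/ft^2


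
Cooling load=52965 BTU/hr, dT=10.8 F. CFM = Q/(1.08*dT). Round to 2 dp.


CFM = 52965 / (1.08 * 10.8) = 4540.90

4540.90 CFM


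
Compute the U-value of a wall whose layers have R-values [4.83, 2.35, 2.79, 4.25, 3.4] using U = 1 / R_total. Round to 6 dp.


R_total = 4.83 + 2.35 + 2.79 + 4.25 + 3.4 = 17.62
U = 1/17.62 = 0.056754

0.056754


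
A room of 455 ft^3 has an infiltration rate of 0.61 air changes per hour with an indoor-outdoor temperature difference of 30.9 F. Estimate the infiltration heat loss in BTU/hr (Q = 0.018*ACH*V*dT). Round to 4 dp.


Q = 0.018 * 0.61 * 455 * 30.9 = 154.3733 BTU/hr

154.3733 BTU/hr


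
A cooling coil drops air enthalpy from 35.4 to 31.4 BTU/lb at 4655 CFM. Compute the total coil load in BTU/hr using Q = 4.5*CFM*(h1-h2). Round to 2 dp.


Q = 4.5 * 4655 * (35.4 - 31.4) = 83790.00 BTU/hr

83790.00 BTU/hr


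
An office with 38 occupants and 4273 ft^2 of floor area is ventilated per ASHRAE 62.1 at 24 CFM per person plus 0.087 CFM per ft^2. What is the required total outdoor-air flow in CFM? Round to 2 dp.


Total = 38*24 + 4273*0.087 = 1283.75 CFM

1283.75 CFM


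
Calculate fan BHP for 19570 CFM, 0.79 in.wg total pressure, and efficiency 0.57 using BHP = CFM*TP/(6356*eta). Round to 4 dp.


BHP = 19570 * 0.79 / (6356 * 0.57) = 4.2674 hp

4.2674 hp


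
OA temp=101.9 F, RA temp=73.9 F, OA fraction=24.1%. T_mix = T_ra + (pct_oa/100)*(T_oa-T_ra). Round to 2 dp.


T_mix = 73.9 + (24.1/100)*(101.9-73.9) = 80.65 F

80.65 F


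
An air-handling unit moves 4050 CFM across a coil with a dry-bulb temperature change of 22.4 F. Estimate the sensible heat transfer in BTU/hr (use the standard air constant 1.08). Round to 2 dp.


Q = 1.08 * 4050 * 22.4 = 97977.60 BTU/hr

97977.60 BTU/hr


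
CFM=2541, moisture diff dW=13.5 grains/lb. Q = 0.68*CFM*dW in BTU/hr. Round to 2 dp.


Q = 0.68 * 2541 * 13.5 = 23326.38 BTU/hr

23326.38 BTU/hr


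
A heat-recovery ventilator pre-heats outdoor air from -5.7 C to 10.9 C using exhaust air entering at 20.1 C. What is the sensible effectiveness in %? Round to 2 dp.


eff = (10.9-(-5.7))/(20.1-(-5.7))*100 = 64.34 %

64.34 %


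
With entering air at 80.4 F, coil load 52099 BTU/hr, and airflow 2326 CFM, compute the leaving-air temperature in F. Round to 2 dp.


dT = 52099/(1.08*2326) = 20.7394
T_leave = 80.4 - 20.7394 = 59.66 F

59.66 F


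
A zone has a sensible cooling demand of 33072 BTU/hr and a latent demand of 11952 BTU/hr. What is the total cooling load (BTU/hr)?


Qt = 33072 + 11952 = 45024 BTU/hr

45024 BTU/hr


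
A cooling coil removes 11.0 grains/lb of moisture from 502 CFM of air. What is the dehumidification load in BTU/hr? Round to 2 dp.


Q = 0.68 * 502 * 11.0 = 3754.96 BTU/hr

3754.96 BTU/hr


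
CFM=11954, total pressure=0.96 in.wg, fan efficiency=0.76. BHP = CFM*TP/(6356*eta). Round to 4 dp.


BHP = 11954 * 0.96 / (6356 * 0.76) = 2.3757 hp

2.3757 hp


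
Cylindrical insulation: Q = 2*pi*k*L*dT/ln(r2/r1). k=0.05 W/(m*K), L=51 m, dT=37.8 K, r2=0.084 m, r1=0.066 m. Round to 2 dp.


Q = 2*pi*0.05*51*37.8/ln(0.084/0.066) = 2511.32 W

2511.32 W


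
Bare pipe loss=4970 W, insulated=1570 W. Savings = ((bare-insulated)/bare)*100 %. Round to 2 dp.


Savings = ((4970-1570)/4970)*100 = 68.41 %

68.41 %


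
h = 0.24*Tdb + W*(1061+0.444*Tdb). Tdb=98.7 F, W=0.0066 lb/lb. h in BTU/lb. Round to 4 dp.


h = 0.24*98.7 + 0.0066*(1061+0.444*98.7) = 30.9798 BTU/lb

30.9798 BTU/lb


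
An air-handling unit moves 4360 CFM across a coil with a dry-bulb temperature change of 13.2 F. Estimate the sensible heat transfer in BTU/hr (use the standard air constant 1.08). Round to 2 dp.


Q = 1.08 * 4360 * 13.2 = 62156.16 BTU/hr

62156.16 BTU/hr


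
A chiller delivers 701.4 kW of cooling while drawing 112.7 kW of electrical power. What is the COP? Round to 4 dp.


COP = 701.4 / 112.7 = 6.2236

6.2236


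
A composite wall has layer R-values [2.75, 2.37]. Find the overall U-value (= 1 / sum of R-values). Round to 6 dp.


R_total = 2.75 + 2.37 = 5.12
U = 1/5.12 = 0.195313

0.195313


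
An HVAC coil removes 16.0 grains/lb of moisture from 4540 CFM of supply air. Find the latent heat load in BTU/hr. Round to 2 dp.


Q = 0.68 * 4540 * 16.0 = 49395.20 BTU/hr

49395.20 BTU/hr


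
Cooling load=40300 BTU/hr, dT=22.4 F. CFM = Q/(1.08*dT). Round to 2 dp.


CFM = 40300 / (1.08 * 22.4) = 1665.84

1665.84 CFM


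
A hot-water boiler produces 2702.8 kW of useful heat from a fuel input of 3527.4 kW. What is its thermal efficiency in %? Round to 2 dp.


eta = (2702.8/3527.4)*100 = 76.62 %

76.62 %


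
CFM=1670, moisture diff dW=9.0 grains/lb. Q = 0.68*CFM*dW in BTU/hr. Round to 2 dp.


Q = 0.68 * 1670 * 9.0 = 10220.40 BTU/hr

10220.40 BTU/hr


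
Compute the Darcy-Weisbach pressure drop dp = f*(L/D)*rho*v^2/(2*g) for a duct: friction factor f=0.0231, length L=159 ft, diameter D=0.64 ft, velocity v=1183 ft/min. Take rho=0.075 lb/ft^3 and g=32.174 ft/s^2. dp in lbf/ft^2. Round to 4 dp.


v_fps = 1183/60 = 19.7167 ft/s
dp = 0.0231*(159/0.64)*0.075*19.7167^2/(2*32.174) = 2.6003 lbf/ft^2

2.6003 lbf/ft^2


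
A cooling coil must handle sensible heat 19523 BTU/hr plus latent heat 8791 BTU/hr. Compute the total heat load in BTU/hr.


Qt = 19523 + 8791 = 28314 BTU/hr

28314 BTU/hr
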